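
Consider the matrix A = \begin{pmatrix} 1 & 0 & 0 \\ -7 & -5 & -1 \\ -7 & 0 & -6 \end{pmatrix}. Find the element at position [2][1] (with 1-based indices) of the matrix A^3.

Characteristic polynomial: s^3 + 10s^2 + 19s - 30 = (s - 1)(s + 5)(s + 6), so the eigenvalues are -6, -5, 1.
s=1: eigenvector (1, -1, -1).
s=-5: eigenvector (0, 1, 0).
s=-6: eigenvector (0, 1, 1).
P = [[1, 0, 0], [-1, 1, 1], [-1, 0, 1]], D = diag(1, -5, -6), P⁻¹ = [[1, 0, 0], [0, 1, -1], [1, 0, 1]].
A³ = P·diag(1, -125, -216)·P⁻¹ = [[1, 0, 0], [-217, -125, -91], [-217, 0, -216]].
The requested entry is -217.

-217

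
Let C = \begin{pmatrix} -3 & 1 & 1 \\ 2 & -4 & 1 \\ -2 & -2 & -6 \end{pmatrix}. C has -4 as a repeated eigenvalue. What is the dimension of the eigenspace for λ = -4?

1

C + 4I = [[1, 1, 1], [2, 0, 1], [-2, -2, -2]].
This matrix has rank 2, so its null space has dimension 3 − 2 = 1.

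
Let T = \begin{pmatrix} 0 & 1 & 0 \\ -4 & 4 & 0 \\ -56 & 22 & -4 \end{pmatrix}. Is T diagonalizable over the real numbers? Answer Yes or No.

Characteristic polynomial: p(μ) = μ^3 - 12μ + 16 = (μ - 2)^2(μ + 4).
μ = 2 has algebraic multiplicity 2; rank(T − 2I) = 2, so geometric multiplicity = 1.
Geometric multiplicity < algebraic multiplicity, so T is not diagonalizable.

No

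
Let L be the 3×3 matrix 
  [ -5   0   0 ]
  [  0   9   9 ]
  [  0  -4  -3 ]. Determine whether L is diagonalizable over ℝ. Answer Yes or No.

No

Characteristic polynomial: p(λ) = λ^3 - λ^2 - 21λ + 45 = (λ - 3)^2(λ + 5).
λ = 3 has algebraic multiplicity 2; rank(L − 3I) = 2, so geometric multiplicity = 1.
Geometric multiplicity < algebraic multiplicity, so L is not diagonalizable.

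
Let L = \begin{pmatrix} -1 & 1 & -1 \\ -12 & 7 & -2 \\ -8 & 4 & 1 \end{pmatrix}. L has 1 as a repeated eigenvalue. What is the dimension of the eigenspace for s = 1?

1

L − 1I = [[-2, 1, -1], [-12, 6, -2], [-8, 4, 0]].
This matrix has rank 2, so its null space has dimension 3 − 2 = 1.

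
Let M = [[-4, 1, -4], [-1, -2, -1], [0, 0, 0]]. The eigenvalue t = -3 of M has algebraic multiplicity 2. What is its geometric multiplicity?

1

M + 3I = [[-1, 1, -4], [-1, 1, -1], [0, 0, 3]].
This matrix has rank 2, so its null space has dimension 3 − 2 = 1.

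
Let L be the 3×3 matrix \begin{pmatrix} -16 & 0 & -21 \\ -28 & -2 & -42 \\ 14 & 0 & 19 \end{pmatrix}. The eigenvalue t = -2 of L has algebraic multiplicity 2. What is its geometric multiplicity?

L + 2I = [[-14, 0, -21], [-28, 0, -42], [14, 0, 21]].
This matrix has rank 1, so its null space has dimension 3 − 1 = 2.

2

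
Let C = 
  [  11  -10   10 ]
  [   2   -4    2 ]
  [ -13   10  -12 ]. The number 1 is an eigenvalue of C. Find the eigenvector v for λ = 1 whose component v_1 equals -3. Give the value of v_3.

3

C − 1I = [[10, -10, 10], [2, -5, 2], [-13, 10, -13]].
Solving (C − 1I)v = 0 gives the eigenspace spanned by (-3, 0, 3).
With v_1 = -3, v = (-3, 0, 3), so v_3 = 3.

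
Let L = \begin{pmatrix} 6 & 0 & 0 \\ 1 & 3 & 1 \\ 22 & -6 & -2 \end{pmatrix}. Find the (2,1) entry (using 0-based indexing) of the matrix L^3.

Characteristic polynomial: μ^3 - 7μ^2 + 6μ = μ(μ - 6)(μ - 1), so the eigenvalues are 0, 1, 6.
μ=6: eigenvector (1, 1, 2).
μ=1: eigenvector (0, 1, -2).
μ=0: eigenvector (0, -1, 3).
P = [[1, 0, 0], [1, 1, -1], [2, -2, 3]], D = diag(6, 1, 0), P⁻¹ = [[1, 0, 0], [-5, 3, 1], [-4, 2, 1]].
L³ = P·diag(216, 1, 0)·P⁻¹ = [[216, 0, 0], [211, 3, 1], [442, -6, -2]].
The requested entry is -6.

-6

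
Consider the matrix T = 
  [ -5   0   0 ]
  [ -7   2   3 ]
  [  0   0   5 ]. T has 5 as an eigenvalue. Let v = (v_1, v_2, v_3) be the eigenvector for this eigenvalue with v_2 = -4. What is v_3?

-4

T − 5I = [[-10, 0, 0], [-7, -3, 3], [0, 0, 0]].
Solving (T − 5I)v = 0 gives the eigenspace spanned by (0, -4, -4).
With v_2 = -4, v = (0, -4, -4), so v_3 = -4.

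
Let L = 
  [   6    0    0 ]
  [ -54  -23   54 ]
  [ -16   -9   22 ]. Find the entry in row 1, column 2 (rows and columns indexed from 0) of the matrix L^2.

-54

Characteristic polynomial: s^3 - 5s^2 - 26s + 120 = (s - 6)(s - 4)(s + 5), so the eigenvalues are -5, 4, 6.
s=-5: eigenvector (0, 3, 1).
s=4: eigenvector (0, -2, -1).
s=6: eigenvector (1, 0, 1).
P = [[0, 0, 1], [3, -2, 0], [1, -1, 1]], D = diag(-5, 4, 6), P⁻¹ = [[2, 1, -2], [3, 1, -3], [1, 0, 0]].
L² = P·diag(25, 16, 36)·P⁻¹ = [[36, 0, 0], [54, 43, -54], [38, 9, -2]].
The requested entry is -54.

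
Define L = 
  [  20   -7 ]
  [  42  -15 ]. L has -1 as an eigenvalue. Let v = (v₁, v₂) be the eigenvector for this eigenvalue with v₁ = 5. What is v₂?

L + 1I = [[21, -7], [42, -14]].
Solving (L + 1I)v = 0 gives the eigenspace spanned by (5, 15).
With v₁ = 5, v = (5, 15), so v₂ = 15.

15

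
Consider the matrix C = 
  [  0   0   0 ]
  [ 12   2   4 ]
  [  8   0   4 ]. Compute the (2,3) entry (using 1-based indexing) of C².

24

Characteristic polynomial: r^3 - 6r^2 + 8r = r(r - 4)(r - 2), so the eigenvalues are 0, 2, 4.
r=0: eigenvector (1, -2, -2).
r=2: eigenvector (0, 1, 0).
r=4: eigenvector (0, 2, 1).
P = [[1, 0, 0], [-2, 1, 2], [-2, 0, 1]], D = diag(0, 2, 4), P⁻¹ = [[1, 0, 0], [-2, 1, -2], [2, 0, 1]].
C² = P·diag(0, 4, 16)·P⁻¹ = [[0, 0, 0], [56, 4, 24], [32, 0, 16]].
The requested entry is 24.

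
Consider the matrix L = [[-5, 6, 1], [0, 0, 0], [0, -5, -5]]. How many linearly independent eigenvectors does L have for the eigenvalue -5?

1

L + 5I = [[0, 6, 1], [0, 5, 0], [0, -5, 0]].
This matrix has rank 2, so its null space has dimension 3 − 2 = 1.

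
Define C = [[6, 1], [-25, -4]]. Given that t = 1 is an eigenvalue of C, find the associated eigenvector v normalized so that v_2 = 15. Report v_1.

C − 1I = [[5, 1], [-25, -5]].
Solving (C − 1I)v = 0 gives the eigenspace spanned by (-3, 15).
With v_2 = 15, v = (-3, 15), so v_1 = -3.

-3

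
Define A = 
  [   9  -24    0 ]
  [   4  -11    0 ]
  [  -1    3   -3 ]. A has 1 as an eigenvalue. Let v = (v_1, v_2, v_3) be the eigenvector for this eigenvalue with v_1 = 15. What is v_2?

A − 1I = [[8, -24, 0], [4, -12, 0], [-1, 3, -4]].
Solving (A − 1I)v = 0 gives the eigenspace spanned by (15, 5, 0).
With v_1 = 15, v = (15, 5, 0), so v_2 = 5.

5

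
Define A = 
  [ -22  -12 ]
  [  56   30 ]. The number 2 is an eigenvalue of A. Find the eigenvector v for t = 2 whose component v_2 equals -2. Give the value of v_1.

A − 2I = [[-24, -12], [56, 28]].
Solving (A − 2I)v = 0 gives the eigenspace spanned by (1, -2).
With v_2 = -2, v = (1, -2), so v_1 = 1.

1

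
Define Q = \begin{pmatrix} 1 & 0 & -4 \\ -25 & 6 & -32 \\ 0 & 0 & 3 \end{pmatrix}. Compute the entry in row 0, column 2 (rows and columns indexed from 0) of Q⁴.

Characteristic polynomial: μ^3 - 10μ^2 + 27μ - 18 = (μ - 6)(μ - 3)(μ - 1), so the eigenvalues are 1, 3, 6.
μ=1: eigenvector (1, 5, 0).
μ=6: eigenvector (0, 1, 0).
μ=3: eigenvector (-2, -6, 1).
P = [[1, 0, -2], [5, 1, -6], [0, 0, 1]], D = diag(1, 6, 3), P⁻¹ = [[1, 0, 2], [-5, 1, -4], [0, 0, 1]].
Q⁴ = P·diag(1, 1296, 81)·P⁻¹ = [[1, 0, -160], [-6475, 1296, -5660], [0, 0, 81]].
The requested entry is -160.

-160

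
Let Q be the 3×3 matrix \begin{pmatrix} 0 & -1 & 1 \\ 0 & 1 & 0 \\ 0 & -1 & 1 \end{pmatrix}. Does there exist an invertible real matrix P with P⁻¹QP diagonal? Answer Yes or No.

No

Characteristic polynomial: p(t) = t^3 - 2t^2 + t = t(t - 1)^2.
t = 1 has algebraic multiplicity 2; rank(Q − 1I) = 2, so geometric multiplicity = 1.
Geometric multiplicity < algebraic multiplicity, so Q is not diagonalizable.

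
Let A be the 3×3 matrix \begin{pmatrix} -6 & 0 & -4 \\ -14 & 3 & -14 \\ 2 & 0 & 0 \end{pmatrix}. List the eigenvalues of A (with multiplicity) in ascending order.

-4, -2, 3

Characteristic polynomial: p(μ) = μ^3 + 3μ^2 - 10μ - 24 = (μ - 3)(μ + 2)(μ + 4).
Roots (with multiplicity): -4, -2, 3.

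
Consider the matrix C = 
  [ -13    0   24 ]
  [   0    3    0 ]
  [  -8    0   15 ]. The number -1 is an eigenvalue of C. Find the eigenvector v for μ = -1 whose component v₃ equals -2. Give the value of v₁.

C + 1I = [[-12, 0, 24], [0, 4, 0], [-8, 0, 16]].
Solving (C + 1I)v = 0 gives the eigenspace spanned by (-4, 0, -2).
With v₃ = -2, v = (-4, 0, -2), so v₁ = -4.

-4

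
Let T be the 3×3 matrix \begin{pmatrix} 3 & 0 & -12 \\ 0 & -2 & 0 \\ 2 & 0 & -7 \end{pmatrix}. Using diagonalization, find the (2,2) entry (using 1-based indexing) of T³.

Characteristic polynomial: s^3 + 6s^2 + 11s + 6 = (s + 1)(s + 2)(s + 3), so the eigenvalues are -3, -2, -1.
s=-1: eigenvector (3, 0, 1).
s=-2: eigenvector (0, 1, 0).
s=-3: eigenvector (2, 0, 1).
P = [[3, 0, 2], [0, 1, 0], [1, 0, 1]], D = diag(-1, -2, -3), P⁻¹ = [[1, 0, -2], [0, 1, 0], [-1, 0, 3]].
T³ = P·diag(-1, -8, -27)·P⁻¹ = [[51, 0, -156], [0, -8, 0], [26, 0, -79]].
The requested entry is -8.

-8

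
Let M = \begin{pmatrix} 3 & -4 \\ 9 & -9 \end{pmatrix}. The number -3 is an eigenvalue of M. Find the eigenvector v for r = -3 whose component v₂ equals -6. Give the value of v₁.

-4

M + 3I = [[6, -4], [9, -6]].
Solving (M + 3I)v = 0 gives the eigenspace spanned by (-4, -6).
With v₂ = -6, v = (-4, -6), so v₁ = -4.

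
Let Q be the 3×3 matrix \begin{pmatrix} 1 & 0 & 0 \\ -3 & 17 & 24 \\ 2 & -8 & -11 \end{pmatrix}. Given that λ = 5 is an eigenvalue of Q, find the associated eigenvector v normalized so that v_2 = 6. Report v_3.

Q − 5I = [[-4, 0, 0], [-3, 12, 24], [2, -8, -16]].
Solving (Q − 5I)v = 0 gives the eigenspace spanned by (0, 6, -3).
With v_2 = 6, v = (0, 6, -3), so v_3 = -3.

-3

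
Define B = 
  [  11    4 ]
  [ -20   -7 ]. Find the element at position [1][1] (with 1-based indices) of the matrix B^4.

401

Characteristic polynomial: t^2 - 4t + 3 = (t - 3)(t - 1), so the eigenvalues are 1, 3.
t=1: eigenvector (2, -5).
t=3: eigenvector (1, -2).
P = [[2, 1], [-5, -2]], D = diag(1, 3), P⁻¹ = [[-2, -1], [5, 2]].
B⁴ = P·diag(1, 81)·P⁻¹ = [[401, 160], [-800, -319]].
The requested entry is 401.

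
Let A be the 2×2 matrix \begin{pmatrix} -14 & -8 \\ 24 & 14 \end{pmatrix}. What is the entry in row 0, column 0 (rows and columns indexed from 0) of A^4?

Characteristic polynomial: r^2 - 4 = (r - 2)(r + 2), so the eigenvalues are -2, 2.
r=2: eigenvector (1, -2).
r=-2: eigenvector (2, -3).
P = [[1, 2], [-2, -3]], D = diag(2, -2), P⁻¹ = [[-3, -2], [2, 1]].
A⁴ = P·diag(16, 16)·P⁻¹ = [[16, 0], [0, 16]].
The requested entry is 16.

16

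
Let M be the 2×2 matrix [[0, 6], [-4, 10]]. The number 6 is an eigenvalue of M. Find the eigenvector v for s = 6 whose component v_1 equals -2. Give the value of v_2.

M − 6I = [[-6, 6], [-4, 4]].
Solving (M − 6I)v = 0 gives the eigenspace spanned by (-2, -2).
With v_1 = -2, v = (-2, -2), so v_2 = -2.

-2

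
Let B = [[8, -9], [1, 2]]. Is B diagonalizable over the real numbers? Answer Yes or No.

Characteristic polynomial: p(t) = t^2 - 10t + 25 = (t - 5)^2.
t = 5 has algebraic multiplicity 2; rank(B − 5I) = 1, so geometric multiplicity = 1.
Geometric multiplicity < algebraic multiplicity, so B is not diagonalizable.

No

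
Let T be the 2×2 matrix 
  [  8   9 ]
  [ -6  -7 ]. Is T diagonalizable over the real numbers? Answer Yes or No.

Yes

Characteristic polynomial: p(r) = r^2 - r - 2 = (r - 2)(r + 1).
All 2 eigenvalues are distinct, so T is diagonalizable.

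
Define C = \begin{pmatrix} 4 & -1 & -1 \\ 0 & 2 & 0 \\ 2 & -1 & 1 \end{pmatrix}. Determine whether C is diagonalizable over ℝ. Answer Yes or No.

Yes

Characteristic polynomial: p(λ) = λ^3 - 7λ^2 + 16λ - 12 = (λ - 3)(λ - 2)^2.
λ = 2 has algebraic multiplicity 2; rank(C − 2I) = 1, so geometric multiplicity = 2.
Every eigenvalue has geometric = algebraic multiplicity, so C is diagonalizable.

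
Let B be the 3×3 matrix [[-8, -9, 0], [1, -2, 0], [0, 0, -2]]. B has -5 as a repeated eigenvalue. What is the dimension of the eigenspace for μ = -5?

B + 5I = [[-3, -9, 0], [1, 3, 0], [0, 0, 3]].
This matrix has rank 2, so its null space has dimension 3 − 2 = 1.

1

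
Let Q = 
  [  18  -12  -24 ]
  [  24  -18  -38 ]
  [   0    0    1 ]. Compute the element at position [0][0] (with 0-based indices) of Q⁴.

1296

Characteristic polynomial: μ^3 - μ^2 - 36μ + 36 = (μ - 6)(μ - 1)(μ + 6), so the eigenvalues are -6, 1, 6.
μ=1: eigenvector (0, -2, 1).
μ=6: eigenvector (-1, -1, 0).
μ=-6: eigenvector (1, 2, 0).
P = [[0, -1, 1], [-2, -1, 2], [1, 0, 0]], D = diag(1, 6, -6), P⁻¹ = [[0, 0, 1], [-2, 1, 2], [-1, 1, 2]].
Q⁴ = P·diag(1, 1296, 1296)·P⁻¹ = [[1296, 0, 0], [0, 1296, 2590], [0, 0, 1]].
The requested entry is 1296.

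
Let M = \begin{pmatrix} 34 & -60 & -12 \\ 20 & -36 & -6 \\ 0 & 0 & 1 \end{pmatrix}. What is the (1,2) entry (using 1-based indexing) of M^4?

Characteristic polynomial: λ^3 + λ^2 - 26λ + 24 = (λ - 4)(λ - 1)(λ + 6), so the eigenvalues are -6, 1, 4.
λ=-6: eigenvector (-3, -2, 0).
λ=4: eigenvector (2, 1, 0).
λ=1: eigenvector (4, 2, 1).
P = [[-3, 2, 4], [-2, 1, 2], [0, 0, 1]], D = diag(-6, 4, 1), P⁻¹ = [[1, -2, 0], [2, -3, -2], [0, 0, 1]].
M⁴ = P·diag(1296, 256, 1)·P⁻¹ = [[-2864, 6240, -1020], [-2080, 4416, -510], [0, 0, 1]].
The requested entry is 6240.

6240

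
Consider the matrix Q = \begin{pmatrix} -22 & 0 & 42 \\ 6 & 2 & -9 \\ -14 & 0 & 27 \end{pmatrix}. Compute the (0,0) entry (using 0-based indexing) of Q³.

-652

Characteristic polynomial: r^3 - 7r^2 + 4r + 12 = (r - 6)(r - 2)(r + 1), so the eigenvalues are -1, 2, 6.
r=6: eigenvector (-3, 0, -2).
r=2: eigenvector (0, 1, 0).
r=-1: eigenvector (2, -1, 1).
P = [[-3, 0, 2], [0, 1, -1], [-2, 0, 1]], D = diag(6, 2, -1), P⁻¹ = [[1, 0, -2], [2, 1, -3], [2, 0, -3]].
Q³ = P·diag(216, 8, -1)·P⁻¹ = [[-652, 0, 1302], [18, 8, -27], [-434, 0, 867]].
The requested entry is -652.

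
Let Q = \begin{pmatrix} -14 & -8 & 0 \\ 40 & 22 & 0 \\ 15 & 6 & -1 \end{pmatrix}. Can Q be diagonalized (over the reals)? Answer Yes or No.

Characteristic polynomial: p(r) = r^3 - 7r^2 + 4r + 12 = (r - 6)(r - 2)(r + 1).
All 3 eigenvalues are distinct, so Q is diagonalizable.

Yes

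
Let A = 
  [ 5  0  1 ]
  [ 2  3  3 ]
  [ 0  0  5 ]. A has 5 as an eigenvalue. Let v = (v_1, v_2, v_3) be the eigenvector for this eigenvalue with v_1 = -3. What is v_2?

-3

A − 5I = [[0, 0, 1], [2, -2, 3], [0, 0, 0]].
Solving (A − 5I)v = 0 gives the eigenspace spanned by (-3, -3, 0).
With v_1 = -3, v = (-3, -3, 0), so v_2 = -3.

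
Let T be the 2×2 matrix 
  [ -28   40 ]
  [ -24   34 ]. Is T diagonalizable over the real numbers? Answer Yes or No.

Characteristic polynomial: p(λ) = λ^2 - 6λ + 8 = (λ - 4)(λ - 2).
All 2 eigenvalues are distinct, so T is diagonalizable.

Yes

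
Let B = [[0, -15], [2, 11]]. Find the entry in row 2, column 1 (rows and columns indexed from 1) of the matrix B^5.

9302

Characteristic polynomial: s^2 - 11s + 30 = (s - 6)(s - 5), so the eigenvalues are 5, 6.
s=5: eigenvector (-3, 1).
s=6: eigenvector (-5, 2).
P = [[-3, -5], [1, 2]], D = diag(5, 6), P⁻¹ = [[-2, -5], [1, 3]].
B⁵ = P·diag(3125, 7776)·P⁻¹ = [[-20130, -69765], [9302, 31031]].
The requested entry is 9302.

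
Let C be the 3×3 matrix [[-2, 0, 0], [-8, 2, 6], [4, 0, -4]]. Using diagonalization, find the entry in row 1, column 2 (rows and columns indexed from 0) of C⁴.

-240

Characteristic polynomial: t^3 + 4t^2 - 4t - 16 = (t - 2)(t + 2)(t + 4), so the eigenvalues are -4, -2, 2.
t=-4: eigenvector (0, -1, 1).
t=2: eigenvector (0, 1, 0).
t=-2: eigenvector (1, -1, 2).
P = [[0, 0, 1], [-1, 1, -1], [1, 0, 2]], D = diag(-4, 2, -2), P⁻¹ = [[-2, 0, 1], [-1, 1, 1], [1, 0, 0]].
C⁴ = P·diag(256, 16, 16)·P⁻¹ = [[16, 0, 0], [480, 16, -240], [-480, 0, 256]].
The requested entry is -240.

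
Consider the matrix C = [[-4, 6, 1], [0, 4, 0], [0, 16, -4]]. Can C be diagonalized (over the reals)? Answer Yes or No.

No

Characteristic polynomial: p(s) = s^3 + 4s^2 - 16s - 64 = (s - 4)(s + 4)^2.
s = -4 has algebraic multiplicity 2; rank(C + 4I) = 2, so geometric multiplicity = 1.
Geometric multiplicity < algebraic multiplicity, so C is not diagonalizable.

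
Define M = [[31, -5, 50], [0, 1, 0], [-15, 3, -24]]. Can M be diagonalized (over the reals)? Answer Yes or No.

No

Characteristic polynomial: p(μ) = μ^3 - 8μ^2 + 13μ - 6 = (μ - 6)(μ - 1)^2.
μ = 1 has algebraic multiplicity 2; rank(M − 1I) = 2, so geometric multiplicity = 1.
Geometric multiplicity < algebraic multiplicity, so M is not diagonalizable.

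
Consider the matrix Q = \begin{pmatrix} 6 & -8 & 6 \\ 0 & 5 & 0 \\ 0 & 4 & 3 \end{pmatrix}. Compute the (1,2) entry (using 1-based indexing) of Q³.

Characteristic polynomial: s^3 - 14s^2 + 63s - 90 = (s - 6)(s - 5)(s - 3), so the eigenvalues are 3, 5, 6.
s=6: eigenvector (1, 0, 0).
s=5: eigenvector (-4, 1, 2).
s=3: eigenvector (-2, 0, 1).
P = [[1, -4, -2], [0, 1, 0], [0, 2, 1]], D = diag(6, 5, 3), P⁻¹ = [[1, 0, 2], [0, 1, 0], [0, -2, 1]].
Q³ = P·diag(216, 125, 27)·P⁻¹ = [[216, -392, 378], [0, 125, 0], [0, 196, 27]].
The requested entry is -392.

-392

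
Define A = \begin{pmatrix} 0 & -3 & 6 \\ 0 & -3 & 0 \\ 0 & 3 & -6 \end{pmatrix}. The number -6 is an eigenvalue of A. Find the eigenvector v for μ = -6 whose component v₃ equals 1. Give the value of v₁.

A + 6I = [[6, -3, 6], [0, 3, 0], [0, 3, 0]].
Solving (A + 6I)v = 0 gives the eigenspace spanned by (-1, 0, 1).
With v₃ = 1, v = (-1, 0, 1), so v₁ = -1.

-1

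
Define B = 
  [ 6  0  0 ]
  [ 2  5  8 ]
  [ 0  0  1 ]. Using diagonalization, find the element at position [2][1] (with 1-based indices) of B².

22

Characteristic polynomial: λ^3 - 12λ^2 + 41λ - 30 = (λ - 6)(λ - 5)(λ - 1), so the eigenvalues are 1, 5, 6.
λ=6: eigenvector (1, 2, 0).
λ=1: eigenvector (0, -2, 1).
λ=5: eigenvector (0, 1, 0).
P = [[1, 0, 0], [2, -2, 1], [0, 1, 0]], D = diag(6, 1, 5), P⁻¹ = [[1, 0, 0], [0, 0, 1], [-2, 1, 2]].
B² = P·diag(36, 1, 25)·P⁻¹ = [[36, 0, 0], [22, 25, 48], [0, 0, 1]].
The requested entry is 22.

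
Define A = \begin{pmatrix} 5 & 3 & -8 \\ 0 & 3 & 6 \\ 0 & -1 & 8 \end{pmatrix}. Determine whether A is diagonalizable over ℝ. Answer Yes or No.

No

Characteristic polynomial: p(λ) = λ^3 - 16λ^2 + 85λ - 150 = (λ - 6)(λ - 5)^2.
λ = 5 has algebraic multiplicity 2; rank(A − 5I) = 2, so geometric multiplicity = 1.
Geometric multiplicity < algebraic multiplicity, so A is not diagonalizable.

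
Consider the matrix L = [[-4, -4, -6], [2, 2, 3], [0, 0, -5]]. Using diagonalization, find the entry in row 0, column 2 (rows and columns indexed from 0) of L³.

Characteristic polynomial: λ^3 + 7λ^2 + 10λ = λ(λ + 2)(λ + 5), so the eigenvalues are -5, -2, 0.
λ=-2: eigenvector (2, -1, 0).
λ=-5: eigenvector (2, -1, 1).
λ=0: eigenvector (-1, 1, 0).
P = [[2, 2, -1], [-1, -1, 1], [0, 1, 0]], D = diag(-2, -5, 0), P⁻¹ = [[1, 1, -1], [0, 0, 1], [1, 2, 0]].
L³ = P·diag(-8, -125, 0)·P⁻¹ = [[-16, -16, -234], [8, 8, 117], [0, 0, -125]].
The requested entry is -234.

-234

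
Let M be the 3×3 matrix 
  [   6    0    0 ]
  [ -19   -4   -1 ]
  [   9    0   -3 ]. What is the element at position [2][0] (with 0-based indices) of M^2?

Characteristic polynomial: t^3 + t^2 - 30t - 72 = (t - 6)(t + 3)(t + 4), so the eigenvalues are -4, -3, 6.
t=6: eigenvector (1, -2, 1).
t=-4: eigenvector (0, 1, 0).
t=-3: eigenvector (0, -1, 1).
P = [[1, 0, 0], [-2, 1, -1], [1, 0, 1]], D = diag(6, -4, -3), P⁻¹ = [[1, 0, 0], [1, 1, 1], [-1, 0, 1]].
M² = P·diag(36, 16, 9)·P⁻¹ = [[36, 0, 0], [-47, 16, 7], [27, 0, 9]].
The requested entry is 27.

27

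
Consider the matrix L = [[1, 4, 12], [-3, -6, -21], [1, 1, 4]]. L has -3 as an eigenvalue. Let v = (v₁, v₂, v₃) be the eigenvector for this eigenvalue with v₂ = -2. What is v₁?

L + 3I = [[4, 4, 12], [-3, -3, -21], [1, 1, 7]].
Solving (L + 3I)v = 0 gives the eigenspace spanned by (2, -2, 0).
With v₂ = -2, v = (2, -2, 0), so v₁ = 2.

2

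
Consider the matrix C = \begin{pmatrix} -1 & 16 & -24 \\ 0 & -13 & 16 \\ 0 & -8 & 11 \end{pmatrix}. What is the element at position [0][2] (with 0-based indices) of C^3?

Characteristic polynomial: s^3 + 3s^2 - 13s - 15 = (s - 3)(s + 1)(s + 5), so the eigenvalues are -5, -1, 3.
s=-5: eigenvector (-2, 2, 1).
s=3: eigenvector (2, -1, -1).
s=-1: eigenvector (1, 0, 0).
P = [[-2, 2, 1], [2, -1, 0], [1, -1, 0]], D = diag(-5, 3, -1), P⁻¹ = [[0, 1, -1], [0, 1, -2], [1, 0, 2]].
C³ = P·diag(-125, 27, -1)·P⁻¹ = [[-1, 304, -360], [0, -277, 304], [0, -152, 179]].
The requested entry is -360.

-360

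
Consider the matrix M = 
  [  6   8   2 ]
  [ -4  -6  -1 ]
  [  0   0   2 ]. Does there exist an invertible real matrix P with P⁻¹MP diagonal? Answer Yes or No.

No

Characteristic polynomial: p(s) = s^3 - 2s^2 - 4s + 8 = (s - 2)^2(s + 2).
s = 2 has algebraic multiplicity 2; rank(M − 2I) = 2, so geometric multiplicity = 1.
Geometric multiplicity < algebraic multiplicity, so M is not diagonalizable.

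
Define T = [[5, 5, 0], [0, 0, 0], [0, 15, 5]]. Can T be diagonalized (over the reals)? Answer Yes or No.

Yes

Characteristic polynomial: p(s) = s^3 - 10s^2 + 25s = s(s - 5)^2.
s = 5 has algebraic multiplicity 2; rank(T − 5I) = 1, so geometric multiplicity = 2.
Every eigenvalue has geometric = algebraic multiplicity, so T is diagonalizable.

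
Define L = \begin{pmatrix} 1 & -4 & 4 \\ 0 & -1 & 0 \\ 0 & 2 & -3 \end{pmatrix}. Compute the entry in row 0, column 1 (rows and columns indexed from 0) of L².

Characteristic polynomial: μ^3 + 3μ^2 - μ - 3 = (μ - 1)(μ + 1)(μ + 3), so the eigenvalues are -3, -1, 1.
μ=1: eigenvector (1, 0, 0).
μ=-1: eigenvector (0, 1, 1).
μ=-3: eigenvector (-1, 0, 1).
P = [[1, 0, -1], [0, 1, 0], [0, 1, 1]], D = diag(1, -1, -3), P⁻¹ = [[1, -1, 1], [0, 1, 0], [0, -1, 1]].
L² = P·diag(1, 1, 9)·P⁻¹ = [[1, 8, -8], [0, 1, 0], [0, -8, 9]].
The requested entry is 8.

8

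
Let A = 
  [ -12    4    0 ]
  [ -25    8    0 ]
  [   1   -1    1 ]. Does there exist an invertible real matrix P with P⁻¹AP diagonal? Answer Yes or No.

No

Characteristic polynomial: p(λ) = λ^3 + 3λ^2 - 4 = (λ - 1)(λ + 2)^2.
λ = -2 has algebraic multiplicity 2; rank(A + 2I) = 2, so geometric multiplicity = 1.
Geometric multiplicity < algebraic multiplicity, so A is not diagonalizable.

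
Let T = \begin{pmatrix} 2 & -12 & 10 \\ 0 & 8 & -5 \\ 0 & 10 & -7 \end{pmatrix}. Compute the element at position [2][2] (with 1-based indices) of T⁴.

146

Characteristic polynomial: s^3 - 3s^2 - 4s + 12 = (s - 3)(s - 2)(s + 2), so the eigenvalues are -2, 2, 3.
s=-2: eigenvector (-2, 1, 2).
s=3: eigenvector (-2, 1, 1).
s=2: eigenvector (1, 0, 0).
P = [[-2, -2, 1], [1, 1, 0], [2, 1, 0]], D = diag(-2, 3, 2), P⁻¹ = [[0, -1, 1], [0, 2, -1], [1, 2, 0]].
T⁴ = P·diag(16, 81, 16)·P⁻¹ = [[16, -260, 130], [0, 146, -65], [0, 130, -49]].
The requested entry is 146.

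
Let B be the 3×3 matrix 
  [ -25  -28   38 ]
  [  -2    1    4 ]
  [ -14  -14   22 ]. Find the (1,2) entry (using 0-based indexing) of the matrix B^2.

Characteristic polynomial: μ^3 + 2μ^2 - 21μ + 18 = (μ - 3)(μ - 1)(μ + 6), so the eigenvalues are -6, 1, 3.
μ=-6: eigenvector (2, 0, 1).
μ=1: eigenvector (-4, 1, -2).
μ=3: eigenvector (1, -1, 0).
P = [[2, -4, 1], [0, 1, -1], [1, -2, 0]], D = diag(-6, 1, 3), P⁻¹ = [[2, 2, -3], [1, 1, -2], [1, 0, -2]].
B² = P·diag(36, 1, 9)·P⁻¹ = [[149, 140, -226], [-8, 1, 16], [70, 70, -104]].
The requested entry is 16.

16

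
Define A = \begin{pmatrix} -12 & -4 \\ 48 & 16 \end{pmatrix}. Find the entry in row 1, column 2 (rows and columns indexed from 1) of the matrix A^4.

Characteristic polynomial: t^2 - 4t = t(t - 4), so the eigenvalues are 0, 4.
t=0: eigenvector (1, -3).
t=4: eigenvector (-1, 4).
P = [[1, -1], [-3, 4]], D = diag(0, 4), P⁻¹ = [[4, 1], [3, 1]].
A⁴ = P·diag(0, 256)·P⁻¹ = [[-768, -256], [3072, 1024]].
The requested entry is -256.

-256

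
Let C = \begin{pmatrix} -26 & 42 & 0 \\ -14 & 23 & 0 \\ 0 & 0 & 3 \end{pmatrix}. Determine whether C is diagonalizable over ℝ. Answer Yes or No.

Yes

Characteristic polynomial: p(λ) = λ^3 - 19λ + 30 = (λ - 3)(λ - 2)(λ + 5).
All 3 eigenvalues are distinct, so C is diagonalizable.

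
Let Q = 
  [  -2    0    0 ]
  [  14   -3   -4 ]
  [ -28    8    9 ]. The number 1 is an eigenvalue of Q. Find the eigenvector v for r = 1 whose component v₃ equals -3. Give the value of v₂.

Q − 1I = [[-3, 0, 0], [14, -4, -4], [-28, 8, 8]].
Solving (Q − 1I)v = 0 gives the eigenspace spanned by (0, 3, -3).
With v₃ = -3, v = (0, 3, -3), so v₂ = 3.

3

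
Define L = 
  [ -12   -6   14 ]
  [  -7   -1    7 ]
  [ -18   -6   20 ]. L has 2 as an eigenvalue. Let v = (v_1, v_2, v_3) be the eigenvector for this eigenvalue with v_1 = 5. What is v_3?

5

L − 2I = [[-14, -6, 14], [-7, -3, 7], [-18, -6, 18]].
Solving (L − 2I)v = 0 gives the eigenspace spanned by (5, 0, 5).
With v_1 = 5, v = (5, 0, 5), so v_3 = 5.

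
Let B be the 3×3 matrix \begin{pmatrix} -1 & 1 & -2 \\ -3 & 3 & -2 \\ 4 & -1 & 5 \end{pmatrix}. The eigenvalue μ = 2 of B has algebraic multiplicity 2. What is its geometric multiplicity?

B − 2I = [[-3, 1, -2], [-3, 1, -2], [4, -1, 3]].
This matrix has rank 2, so its null space has dimension 3 − 2 = 1.

1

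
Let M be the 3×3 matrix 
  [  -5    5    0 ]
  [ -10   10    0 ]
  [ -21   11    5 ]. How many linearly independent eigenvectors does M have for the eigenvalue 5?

M − 5I = [[-10, 5, 0], [-10, 5, 0], [-21, 11, 0]].
This matrix has rank 2, so its null space has dimension 3 − 2 = 1.

1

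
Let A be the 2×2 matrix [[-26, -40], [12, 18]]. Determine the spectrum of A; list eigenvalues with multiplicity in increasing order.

-6, -2

Characteristic polynomial: p(s) = s^2 + 8s + 12 = (s + 2)(s + 6).
Roots (with multiplicity): -6, -2.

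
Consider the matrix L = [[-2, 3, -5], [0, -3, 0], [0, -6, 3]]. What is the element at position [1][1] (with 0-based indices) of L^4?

81

Characteristic polynomial: λ^3 + 2λ^2 - 9λ - 18 = (λ - 3)(λ + 2)(λ + 3), so the eigenvalues are -3, -2, 3.
λ=-3: eigenvector (2, 1, 1).
λ=-2: eigenvector (1, 0, 0).
λ=3: eigenvector (-1, 0, 1).
P = [[2, 1, -1], [1, 0, 0], [1, 0, 1]], D = diag(-3, -2, 3), P⁻¹ = [[0, 1, 0], [1, -3, 1], [0, -1, 1]].
L⁴ = P·diag(81, 16, 81)·P⁻¹ = [[16, 195, -65], [0, 81, 0], [0, 0, 81]].
The requested entry is 81.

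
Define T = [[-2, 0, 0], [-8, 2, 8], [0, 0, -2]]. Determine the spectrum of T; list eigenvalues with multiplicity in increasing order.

Characteristic polynomial: p(r) = r^3 + 2r^2 - 4r - 8 = (r - 2)(r + 2)^2.
Roots (with multiplicity): -2, -2, 2.

-2, -2, 2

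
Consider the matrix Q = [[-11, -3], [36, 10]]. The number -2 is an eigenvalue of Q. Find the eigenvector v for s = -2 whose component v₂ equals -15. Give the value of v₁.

5

Q + 2I = [[-9, -3], [36, 12]].
Solving (Q + 2I)v = 0 gives the eigenspace spanned by (5, -15).
With v₂ = -15, v = (5, -15), so v₁ = 5.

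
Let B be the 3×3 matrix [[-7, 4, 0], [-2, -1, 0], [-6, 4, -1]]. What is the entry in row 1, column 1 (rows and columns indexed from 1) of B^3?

Characteristic polynomial: s^3 + 9s^2 + 23s + 15 = (s + 1)(s + 3)(s + 5), so the eigenvalues are -5, -3, -1.
s=-3: eigenvector (-1, -1, -1).
s=-5: eigenvector (2, 1, 2).
s=-1: eigenvector (0, 0, 1).
P = [[-1, 2, 0], [-1, 1, 0], [-1, 2, 1]], D = diag(-3, -5, -1), P⁻¹ = [[1, -2, 0], [1, -1, 0], [-1, 0, 1]].
B³ = P·diag(-27, -125, -1)·P⁻¹ = [[-223, 196, 0], [-98, 71, 0], [-222, 196, -1]].
The requested entry is -223.

-223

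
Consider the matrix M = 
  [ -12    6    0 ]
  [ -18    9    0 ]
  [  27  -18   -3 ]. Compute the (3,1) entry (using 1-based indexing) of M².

Characteristic polynomial: t^3 + 6t^2 + 9t = t(t + 3)^2, so the eigenvalues are -3, -3, 0.
t=-3: eigenvector (0, 0, 1).
t=-3: eigenvector (-2, -3, 6).
t=0: eigenvector (1, 2, -3).
P = [[0, -2, 1], [0, -3, 2], [1, 6, -3]], D = diag(-3, -3, 0), P⁻¹ = [[3, 0, 1], [-2, 1, 0], [-3, 2, 0]].
M² = P·diag(9, 9, 0)·P⁻¹ = [[36, -18, 0], [54, -27, 0], [-81, 54, 9]].
The requested entry is -81.

-81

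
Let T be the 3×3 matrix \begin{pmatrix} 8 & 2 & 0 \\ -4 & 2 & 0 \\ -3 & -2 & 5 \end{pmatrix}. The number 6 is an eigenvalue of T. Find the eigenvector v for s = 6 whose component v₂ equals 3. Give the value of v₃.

T − 6I = [[2, 2, 0], [-4, -4, 0], [-3, -2, -1]].
Solving (T − 6I)v = 0 gives the eigenspace spanned by (-3, 3, 3).
With v₂ = 3, v = (-3, 3, 3), so v₃ = 3.

3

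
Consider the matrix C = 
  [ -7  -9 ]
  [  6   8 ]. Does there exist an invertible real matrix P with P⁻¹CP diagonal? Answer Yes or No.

Characteristic polynomial: p(r) = r^2 - r - 2 = (r - 2)(r + 1).
All 2 eigenvalues are distinct, so C is diagonalizable.

Yes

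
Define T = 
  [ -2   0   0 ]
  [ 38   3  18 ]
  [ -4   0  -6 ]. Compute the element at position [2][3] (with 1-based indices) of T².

Characteristic polynomial: λ^3 + 5λ^2 - 12λ - 36 = (λ - 3)(λ + 2)(λ + 6), so the eigenvalues are -6, -2, 3.
λ=-2: eigenvector (1, -4, -1).
λ=3: eigenvector (0, 1, 0).
λ=-6: eigenvector (0, -2, 1).
P = [[1, 0, 0], [-4, 1, -2], [-1, 0, 1]], D = diag(-2, 3, -6), P⁻¹ = [[1, 0, 0], [6, 1, 2], [1, 0, 1]].
T² = P·diag(4, 9, 36)·P⁻¹ = [[4, 0, 0], [-34, 9, -54], [32, 0, 36]].
The requested entry is -54.

-54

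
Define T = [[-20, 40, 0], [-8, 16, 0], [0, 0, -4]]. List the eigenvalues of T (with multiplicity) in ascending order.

-4, -4, 0

Characteristic polynomial: p(s) = s^3 + 8s^2 + 16s = s(s + 4)^2.
Roots (with multiplicity): -4, -4, 0.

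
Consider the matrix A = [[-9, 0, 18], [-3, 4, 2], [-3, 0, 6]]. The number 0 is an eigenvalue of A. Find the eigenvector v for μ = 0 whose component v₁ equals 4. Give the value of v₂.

2

A = [[-9, 0, 18], [-3, 4, 2], [-3, 0, 6]].
Solving (A)v = 0 gives the eigenspace spanned by (4, 2, 2).
With v₁ = 4, v = (4, 2, 2), so v₂ = 2.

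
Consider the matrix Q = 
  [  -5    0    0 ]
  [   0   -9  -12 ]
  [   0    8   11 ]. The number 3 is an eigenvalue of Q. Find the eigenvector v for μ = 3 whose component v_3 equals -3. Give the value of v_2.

Q − 3I = [[-8, 0, 0], [0, -12, -12], [0, 8, 8]].
Solving (Q − 3I)v = 0 gives the eigenspace spanned by (0, 3, -3).
With v_3 = -3, v = (0, 3, -3), so v_2 = 3.

3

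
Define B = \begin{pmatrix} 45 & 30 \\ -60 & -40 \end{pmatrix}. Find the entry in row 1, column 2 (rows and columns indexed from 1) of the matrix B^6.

93750

Characteristic polynomial: s^2 - 5s = s(s - 5), so the eigenvalues are 0, 5.
s=0: eigenvector (-2, 3).
s=5: eigenvector (-3, 4).
P = [[-2, -3], [3, 4]], D = diag(0, 5), P⁻¹ = [[4, 3], [-3, -2]].
B⁶ = P·diag(0, 15625)·P⁻¹ = [[140625, 93750], [-187500, -125000]].
The requested entry is 93750.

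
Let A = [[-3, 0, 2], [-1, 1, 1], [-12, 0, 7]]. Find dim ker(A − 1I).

A − 1I = [[-4, 0, 2], [-1, 0, 1], [-12, 0, 6]].
This matrix has rank 2, so its null space has dimension 3 − 2 = 1.

1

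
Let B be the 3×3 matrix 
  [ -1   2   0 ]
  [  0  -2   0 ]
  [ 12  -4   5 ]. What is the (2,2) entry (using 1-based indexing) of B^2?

4

Characteristic polynomial: s^3 - 2s^2 - 13s - 10 = (s - 5)(s + 1)(s + 2), so the eigenvalues are -2, -1, 5.
s=-1: eigenvector (1, 0, -2).
s=-2: eigenvector (-2, 1, 4).
s=5: eigenvector (0, 0, 1).
P = [[1, -2, 0], [0, 1, 0], [-2, 4, 1]], D = diag(-1, -2, 5), P⁻¹ = [[1, 2, 0], [0, 1, 0], [2, 0, 1]].
B² = P·diag(1, 4, 25)·P⁻¹ = [[1, -6, 0], [0, 4, 0], [48, 12, 25]].
The requested entry is 4.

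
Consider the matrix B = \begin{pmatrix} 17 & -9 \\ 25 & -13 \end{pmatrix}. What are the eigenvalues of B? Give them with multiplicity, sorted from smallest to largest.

Characteristic polynomial: p(μ) = μ^2 - 4μ + 4 = (μ - 2)^2.
Roots (with multiplicity): 2, 2.

2, 2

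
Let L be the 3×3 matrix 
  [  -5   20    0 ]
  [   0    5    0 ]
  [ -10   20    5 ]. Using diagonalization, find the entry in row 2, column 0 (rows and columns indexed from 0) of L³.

-250

Characteristic polynomial: r^3 - 5r^2 - 25r + 125 = (r - 5)^2(r + 5), so the eigenvalues are -5, 5, 5.
r=5: eigenvector (2, 1, 1).
r=-5: eigenvector (1, 0, 1).
r=5: eigenvector (0, 0, 1).
P = [[2, 1, 0], [1, 0, 0], [1, 1, 1]], D = diag(5, -5, 5), P⁻¹ = [[0, 1, 0], [1, -2, 0], [-1, 1, 1]].
L³ = P·diag(125, -125, 125)·P⁻¹ = [[-125, 500, 0], [0, 125, 0], [-250, 500, 125]].
The requested entry is -250.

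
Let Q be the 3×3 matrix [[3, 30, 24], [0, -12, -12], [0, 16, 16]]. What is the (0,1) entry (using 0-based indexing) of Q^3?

Characteristic polynomial: t^3 - 7t^2 + 12t = t(t - 4)(t - 3), so the eigenvalues are 0, 3, 4.
t=3: eigenvector (1, 0, 0).
t=0: eigenvector (-2, 1, -1).
t=4: eigenvector (6, -3, 4).
P = [[1, -2, 6], [0, 1, -3], [0, -1, 4]], D = diag(3, 0, 4), P⁻¹ = [[1, 2, 0], [0, 4, 3], [0, 1, 1]].
Q³ = P·diag(27, 0, 64)·P⁻¹ = [[27, 438, 384], [0, -192, -192], [0, 256, 256]].
The requested entry is 438.

438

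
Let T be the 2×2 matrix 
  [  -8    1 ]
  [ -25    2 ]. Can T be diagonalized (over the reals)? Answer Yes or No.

No

Characteristic polynomial: p(r) = r^2 + 6r + 9 = (r + 3)^2.
r = -3 has algebraic multiplicity 2; rank(T + 3I) = 1, so geometric multiplicity = 1.
Geometric multiplicity < algebraic multiplicity, so T is not diagonalizable.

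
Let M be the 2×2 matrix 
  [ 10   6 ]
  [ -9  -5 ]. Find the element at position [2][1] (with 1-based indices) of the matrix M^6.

-12285

Characteristic polynomial: s^2 - 5s + 4 = (s - 4)(s - 1), so the eigenvalues are 1, 4.
s=1: eigenvector (-2, 3).
s=4: eigenvector (1, -1).
P = [[-2, 1], [3, -1]], D = diag(1, 4), P⁻¹ = [[1, 1], [3, 2]].
M⁶ = P·diag(1, 4096)·P⁻¹ = [[12286, 8190], [-12285, -8189]].
The requested entry is -12285.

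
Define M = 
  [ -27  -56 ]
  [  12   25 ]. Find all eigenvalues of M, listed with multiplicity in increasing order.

Characteristic polynomial: p(μ) = μ^2 + 2μ - 3 = (μ - 1)(μ + 3).
Roots (with multiplicity): -3, 1.

-3, 1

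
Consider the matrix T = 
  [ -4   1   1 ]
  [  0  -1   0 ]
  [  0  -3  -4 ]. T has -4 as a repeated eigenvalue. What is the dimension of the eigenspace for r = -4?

T + 4I = [[0, 1, 1], [0, 3, 0], [0, -3, 0]].
This matrix has rank 2, so its null space has dimension 3 − 2 = 1.

1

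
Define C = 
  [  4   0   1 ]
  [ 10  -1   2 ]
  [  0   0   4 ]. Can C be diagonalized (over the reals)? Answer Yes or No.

No

Characteristic polynomial: p(r) = r^3 - 7r^2 + 8r + 16 = (r - 4)^2(r + 1).
r = 4 has algebraic multiplicity 2; rank(C − 4I) = 2, so geometric multiplicity = 1.
Geometric multiplicity < algebraic multiplicity, so C is not diagonalizable.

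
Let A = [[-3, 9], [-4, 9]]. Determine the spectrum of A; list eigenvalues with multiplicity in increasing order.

Characteristic polynomial: p(λ) = λ^2 - 6λ + 9 = (λ - 3)^2.
Roots (with multiplicity): 3, 3.

3, 3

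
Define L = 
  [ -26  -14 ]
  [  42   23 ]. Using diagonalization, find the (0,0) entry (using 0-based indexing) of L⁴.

2452

Characteristic polynomial: t^2 + 3t - 10 = (t - 2)(t + 5), so the eigenvalues are -5, 2.
t=-5: eigenvector (2, -3).
t=2: eigenvector (1, -2).
P = [[2, 1], [-3, -2]], D = diag(-5, 2), P⁻¹ = [[2, 1], [-3, -2]].
L⁴ = P·diag(625, 16)·P⁻¹ = [[2452, 1218], [-3654, -1811]].
The requested entry is 2452.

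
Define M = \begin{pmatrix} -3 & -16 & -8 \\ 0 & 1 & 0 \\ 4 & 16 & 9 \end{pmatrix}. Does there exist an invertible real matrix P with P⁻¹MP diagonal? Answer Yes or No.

Yes

Characteristic polynomial: p(s) = s^3 - 7s^2 + 11s - 5 = (s - 5)(s - 1)^2.
s = 1 has algebraic multiplicity 2; rank(M − 1I) = 1, so geometric multiplicity = 2.
Every eigenvalue has geometric = algebraic multiplicity, so M is diagonalizable.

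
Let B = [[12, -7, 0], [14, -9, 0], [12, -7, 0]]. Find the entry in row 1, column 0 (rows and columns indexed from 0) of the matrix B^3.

Characteristic polynomial: r^3 - 3r^2 - 10r = r(r - 5)(r + 2), so the eigenvalues are -2, 0, 5.
r=-2: eigenvector (-1, -2, -1).
r=5: eigenvector (1, 1, 1).
r=0: eigenvector (0, 0, 1).
P = [[-1, 1, 0], [-2, 1, 0], [-1, 1, 1]], D = diag(-2, 5, 0), P⁻¹ = [[1, -1, 0], [2, -1, 0], [-1, 0, 1]].
B³ = P·diag(-8, 125, 0)·P⁻¹ = [[258, -133, 0], [266, -141, 0], [258, -133, 0]].
The requested entry is 266.

266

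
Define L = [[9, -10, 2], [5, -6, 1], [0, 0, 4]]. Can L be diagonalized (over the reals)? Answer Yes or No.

Characteristic polynomial: p(λ) = λ^3 - 7λ^2 + 8λ + 16 = (λ - 4)^2(λ + 1).
λ = 4 has algebraic multiplicity 2; rank(L − 4I) = 2, so geometric multiplicity = 1.
Geometric multiplicity < algebraic multiplicity, so L is not diagonalizable.

No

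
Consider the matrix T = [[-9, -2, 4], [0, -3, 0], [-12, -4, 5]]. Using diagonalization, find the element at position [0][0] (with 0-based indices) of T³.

-105

Characteristic polynomial: r^3 + 7r^2 + 15r + 9 = (r + 1)(r + 3)^2, so the eigenvalues are -3, -3, -1.
r=-1: eigenvector (1, 0, 2).
r=-3: eigenvector (1, 1, 2).
r=-3: eigenvector (-2, 0, -3).
P = [[1, 1, -2], [0, 1, 0], [2, 2, -3]], D = diag(-1, -3, -3), P⁻¹ = [[-3, -1, 2], [0, 1, 0], [-2, 0, 1]].
T³ = P·diag(-1, -27, -27)·P⁻¹ = [[-105, -26, 52], [0, -27, 0], [-156, -52, 77]].
The requested entry is -105.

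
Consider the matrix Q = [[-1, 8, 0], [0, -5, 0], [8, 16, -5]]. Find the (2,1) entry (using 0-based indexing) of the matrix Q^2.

Characteristic polynomial: s^3 + 11s^2 + 35s + 25 = (s + 1)(s + 5)^2, so the eigenvalues are -5, -5, -1.
s=-1: eigenvector (1, 0, 2).
s=-5: eigenvector (-2, 1, -4).
s=-5: eigenvector (-4, 2, -7).
P = [[1, -2, -4], [0, 1, 2], [2, -4, -7]], D = diag(-1, -5, -5), P⁻¹ = [[1, 2, 0], [4, 1, -2], [-2, 0, 1]].
Q² = P·diag(1, 25, 25)·P⁻¹ = [[1, -48, 0], [0, 25, 0], [-48, -96, 25]].
The requested entry is -96.

-96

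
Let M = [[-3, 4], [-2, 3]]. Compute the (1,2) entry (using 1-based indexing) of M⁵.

Characteristic polynomial: s^2 - 1 = (s - 1)(s + 1), so the eigenvalues are -1, 1.
s=1: eigenvector (1, 1).
s=-1: eigenvector (-2, -1).
P = [[1, -2], [1, -1]], D = diag(1, -1), P⁻¹ = [[-1, 2], [-1, 1]].
M⁵ = P·diag(1, -1)·P⁻¹ = [[-3, 4], [-2, 3]].
The requested entry is 4.

4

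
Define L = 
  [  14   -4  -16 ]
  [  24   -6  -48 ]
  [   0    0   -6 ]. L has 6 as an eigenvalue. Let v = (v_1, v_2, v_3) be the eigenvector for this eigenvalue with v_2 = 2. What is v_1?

L − 6I = [[8, -4, -16], [24, -12, -48], [0, 0, -12]].
Solving (L − 6I)v = 0 gives the eigenspace spanned by (1, 2, 0).
With v_2 = 2, v = (1, 2, 0), so v_1 = 1.

1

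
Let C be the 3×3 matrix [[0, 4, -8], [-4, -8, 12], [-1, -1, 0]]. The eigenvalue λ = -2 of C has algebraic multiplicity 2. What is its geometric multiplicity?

C + 2I = [[2, 4, -8], [-4, -6, 12], [-1, -1, 2]].
This matrix has rank 2, so its null space has dimension 3 − 2 = 1.

1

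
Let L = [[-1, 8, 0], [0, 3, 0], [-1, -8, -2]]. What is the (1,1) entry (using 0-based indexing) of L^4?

81

Characteristic polynomial: μ^3 - 7μ - 6 = (μ - 3)(μ + 1)(μ + 2), so the eigenvalues are -2, -1, 3.
μ=-1: eigenvector (1, 0, -1).
μ=3: eigenvector (2, 1, -2).
μ=-2: eigenvector (0, 0, 1).
P = [[1, 2, 0], [0, 1, 0], [-1, -2, 1]], D = diag(-1, 3, -2), P⁻¹ = [[1, -2, 0], [0, 1, 0], [1, 0, 1]].
L⁴ = P·diag(1, 81, 16)·P⁻¹ = [[1, 160, 0], [0, 81, 0], [15, -160, 16]].
The requested entry is 81.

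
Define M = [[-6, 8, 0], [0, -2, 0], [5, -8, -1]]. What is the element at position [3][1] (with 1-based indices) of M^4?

-1295

Characteristic polynomial: μ^3 + 9μ^2 + 20μ + 12 = (μ + 1)(μ + 2)(μ + 6), so the eigenvalues are -6, -2, -1.
μ=-6: eigenvector (1, 0, -1).
μ=-2: eigenvector (2, 1, -2).
μ=-1: eigenvector (0, 0, 1).
P = [[1, 2, 0], [0, 1, 0], [-1, -2, 1]], D = diag(-6, -2, -1), P⁻¹ = [[1, -2, 0], [0, 1, 0], [1, 0, 1]].
M⁴ = P·diag(1296, 16, 1)·P⁻¹ = [[1296, -2560, 0], [0, 16, 0], [-1295, 2560, 1]].
The requested entry is -1295.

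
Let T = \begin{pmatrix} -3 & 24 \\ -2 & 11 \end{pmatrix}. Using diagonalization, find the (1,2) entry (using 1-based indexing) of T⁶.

Characteristic polynomial: s^2 - 8s + 15 = (s - 5)(s - 3), so the eigenvalues are 3, 5.
s=5: eigenvector (-3, -1).
s=3: eigenvector (4, 1).
P = [[-3, 4], [-1, 1]], D = diag(5, 3), P⁻¹ = [[1, -4], [1, -3]].
T⁶ = P·diag(15625, 729)·P⁻¹ = [[-43959, 178752], [-14896, 60313]].
The requested entry is 178752.

178752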